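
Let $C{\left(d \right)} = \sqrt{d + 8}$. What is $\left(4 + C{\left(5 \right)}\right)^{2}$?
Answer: $\left(4 + \sqrt{13}\right)^{2} \approx 57.844$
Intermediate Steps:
$C{\left(d \right)} = \sqrt{8 + d}$
$\left(4 + C{\left(5 \right)}\right)^{2} = \left(4 + \sqrt{8 + 5}\right)^{2} = \left(4 + \sqrt{13}\right)^{2}$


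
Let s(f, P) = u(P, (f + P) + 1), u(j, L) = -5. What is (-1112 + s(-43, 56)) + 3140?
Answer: 2023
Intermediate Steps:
s(f, P) = -5
(-1112 + s(-43, 56)) + 3140 = (-1112 - 5) + 3140 = -1117 + 3140 = 2023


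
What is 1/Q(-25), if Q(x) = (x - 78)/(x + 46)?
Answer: -21/103 ≈ -0.20388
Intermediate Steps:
Q(x) = (-78 + x)/(46 + x)
1/Q(-25) = 1/((-78 - 25)/(46 - 25)) = 1/(-103/21) = -21/103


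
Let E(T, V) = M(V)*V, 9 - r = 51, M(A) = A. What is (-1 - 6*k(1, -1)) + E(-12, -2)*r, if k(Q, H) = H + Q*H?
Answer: -157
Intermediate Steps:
k(Q, H) = H + H*Q
r = -42 (r = 9 - 1*51 = 9 - 51 = -42)
E(T, V) = V² (E(T, V) = V*V = V²)
(-1 - 6*k(1, -1)) + E(-12, -2)*r = (-1 - (-6)*(1 + 1)) + (-2)²*(-42) = (-1 - (-6)*2) + 4*(-42) = (-1 - 6*(-2)) - 168 = (-1 + 12) - 168 = 11 - 168 = -157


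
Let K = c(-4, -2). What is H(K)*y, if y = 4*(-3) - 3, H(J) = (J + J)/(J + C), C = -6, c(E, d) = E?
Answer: -12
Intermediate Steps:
K = -4
H(J) = 2*J/(-6 + J) (H(J) = (J + J)/(J - 6) = (2*J)/(-6 + J) = 2*J/(-6 + J))
y = -15 (y = -12 - 3 = -15)
H(K)*y = (2*(-4)/(-6 - 4))*(-15) = (2*(-4)/(-10))*(-15) = (2*(-4)*(-1/10))*(-15) = (4/5)*(-15) = -12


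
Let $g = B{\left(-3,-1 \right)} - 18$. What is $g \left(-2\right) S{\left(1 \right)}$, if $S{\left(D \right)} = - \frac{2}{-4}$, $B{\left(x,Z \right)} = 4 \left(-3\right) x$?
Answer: $-18$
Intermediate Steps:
$B{\left(x,Z \right)} = - 12 x$
$S{\left(D \right)} = \frac{1}{2}$ ($S{\left(D \right)} = \left(-2\right) \left(- \frac{1}{4}\right) = \frac{1}{2}$)
$g = 18$ ($g = \left(-12\right) \left(-3\right) - 18 = 36 - 18 = 18$)
$g \left(-2\right) S{\left(1 \right)} = 18 \left(-2\right) \frac{1}{2} = \left(-36\right) \frac{1}{2} = -18$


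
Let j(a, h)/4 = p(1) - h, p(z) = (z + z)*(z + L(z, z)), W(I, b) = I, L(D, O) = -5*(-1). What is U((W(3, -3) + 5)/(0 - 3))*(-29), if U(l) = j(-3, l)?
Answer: -5104/3 ≈ -1701.3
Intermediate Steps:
L(D, O) = 5
p(z) = 2*z*(5 + z) (p(z) = (z + z)*(z + 5) = (2*z)*(5 + z) = 2*z*(5 + z))
j(a, h) = 48 - 4*h (j(a, h) = 4*(2*1*(5 + 1) - h) = 4*(2*1*6 - h) = 4*(12 - h) = 48 - 4*h)
U(l) = 48 - 4*l
U((W(3, -3) + 5)/(0 - 3))*(-29) = (48 - 4*(3 + 5)/(0 - 3))*(-29) = (48 - 32/(-3))*(-29) = (48 - 32*(-1)/3)*(-29) = (48 - 4*(-8/3))*(-29) = (48 + 32/3)*(-29) = (176/3)*(-29) = -5104/3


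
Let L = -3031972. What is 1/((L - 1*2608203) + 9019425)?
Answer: 1/3379250 ≈ 2.9592e-7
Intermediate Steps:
1/((L - 1*2608203) + 9019425) = 1/((-3031972 - 1*2608203) + 9019425) = 1/((-3031972 - 2608203) + 9019425) = 1/(-5640175 + 9019425) = 1/3379250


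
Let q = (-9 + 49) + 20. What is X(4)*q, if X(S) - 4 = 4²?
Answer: 1200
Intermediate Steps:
X(S) = 20 (X(S) = 4 + 4² = 4 + 16 = 20)
q = 60 (q = 40 + 20 = 60)
X(4)*q = 20*60 = 1200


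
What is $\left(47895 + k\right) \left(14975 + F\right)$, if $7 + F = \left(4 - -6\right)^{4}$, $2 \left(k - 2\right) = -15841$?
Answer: $998133252$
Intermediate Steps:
$k = - \frac{15837}{2}$ ($k = 2 + \frac{1}{2} \left(-15841\right) = 2 - \frac{15841}{2} = - \frac{15837}{2} \approx -7918.5$)
$F = 9993$ ($F = -7 + \left(4 - -6\right)^{4} = -7 + \left(4 + 6\right)^{4} = -7 + 10^{4} = -7 + 10000 = 9993$)
$\left(47895 + k\right) \left(14975 + F\right) = \left(47895 - \frac{15837}{2}\right) \left(14975 + 9993\right) = \frac{79953}{2} \cdot 24968 = 998133252$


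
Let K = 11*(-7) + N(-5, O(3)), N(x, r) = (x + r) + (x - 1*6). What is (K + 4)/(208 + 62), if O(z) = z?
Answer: -43/135 ≈ -0.31852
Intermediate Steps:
N(x, r) = -6 + r + 2*x (N(x, r) = (r + x) + (x - 6) = (r + x) + (-6 + x) = -6 + r + 2*x)
K = -90 (K = 11*(-7) + (-6 + 3 + 2*(-5)) = -77 + (-6 + 3 - 10) = -77 - 13 = -90)
(K + 4)/(208 + 62) = (-90 + 4)/(208 + 62) = -86/270 = -86*1/270 = -43/135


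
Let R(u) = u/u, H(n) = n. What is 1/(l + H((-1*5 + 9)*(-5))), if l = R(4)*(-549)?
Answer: -1/569 ≈ -0.0017575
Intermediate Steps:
R(u) = 1
l = -549 (l = 1*(-549) = -549)
1/(l + H((-1*5 + 9)*(-5))) = 1/(-549 + (-1*5 + 9)*(-5)) = 1/(-549 + (-5 + 9)*(-5)) = 1/(-549 + 4*(-5)) = 1/(-549 - 20) = 1/(-569) = -1/569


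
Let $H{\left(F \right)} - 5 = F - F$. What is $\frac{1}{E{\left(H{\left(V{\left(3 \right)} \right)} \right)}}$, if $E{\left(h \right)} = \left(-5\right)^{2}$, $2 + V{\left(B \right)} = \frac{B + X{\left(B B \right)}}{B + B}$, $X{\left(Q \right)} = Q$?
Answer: $\frac{1}{25} \approx 0.04$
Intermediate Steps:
$V{\left(B \right)} = -2 + \frac{B + B^{2}}{2 B}$ ($V{\left(B \right)} = -2 + \frac{B + B B}{B + B} = -2 + \frac{B + B^{2}}{2 B}$)
$H{\left(F \right)} = 5$ ($H{\left(F \right)} = 5 + \left(F - F\right) = 5 + 0 = 5$)
$E{\left(h \right)} = 25$
$\frac{1}{E{\left(H{\left(V{\left(3 \right)} \right)} \right)}} = \frac{1}{25}$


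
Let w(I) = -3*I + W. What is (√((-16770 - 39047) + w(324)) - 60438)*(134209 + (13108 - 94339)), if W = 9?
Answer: -3201884364 + 105956*I*√14195 ≈ -3.2019e+9 + 1.2624e+7*I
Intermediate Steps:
w(I) = 9 - 3*I (w(I) = -3*I + 9 = 9 - 3*I)
(√((-16770 - 39047) + w(324)) - 60438)*(134209 + (13108 - 94339)) = (√((-16770 - 39047) + (9 - 3*324)) - 60438)*(134209 + (13108 - 94339)) = (√(-55817 + (9 - 972)) - 60438)*(134209 - 81231) = (√(-55817 - 963) - 60438)*52978 = (√(-56780) - 60438)*52978 = (2*I*√14195 - 60438)*52978 = (-60438 + 2*I*√14195)*52978 = -3201884364 + 105956*I*√14195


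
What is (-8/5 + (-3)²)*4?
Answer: 148/5 ≈ 29.600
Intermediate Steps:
(-8/5 + (-3)²)*4 = (-8*⅕ + 9)*4 = (-8/5 + 9)*4 = (37/5)*4 = 148/5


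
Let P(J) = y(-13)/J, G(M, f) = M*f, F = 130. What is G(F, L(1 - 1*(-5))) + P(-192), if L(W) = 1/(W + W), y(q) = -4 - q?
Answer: 2071/192 ≈ 10.786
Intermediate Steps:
L(W) = 1/(2*W)
P(J) = 9/J (P(J) = (-4 - 1*(-13))/J = (-4 + 13)/J = 9/J)
G(F, L(1 - 1*(-5))) + P(-192) = 130*(1/(2*(1 - 1*(-5)))) + 9/(-192) = 130*(1/(2*(1 + 5))) + 9*(-1/192) = 130*((1/2)/6) - 3/64 = 130*((1/2)*(1/6)) - 3/64 = 130*(1/12) - 3/64 = 65/6 - 3/64 = 2071/192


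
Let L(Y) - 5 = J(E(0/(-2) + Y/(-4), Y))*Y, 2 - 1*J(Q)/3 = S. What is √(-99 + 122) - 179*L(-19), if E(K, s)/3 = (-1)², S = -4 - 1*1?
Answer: 70526 + √23 ≈ 70531.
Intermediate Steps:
S = -5 (S = -4 - 1 = -5)
E(K, s) = 3 (E(K, s) = 3*(-1)² = 3*1 = 3)
J(Q) = 21 (J(Q) = 6 - 3*(-5) = 6 + 15 = 21)
L(Y) = 5 + 21*Y
√(-99 + 122) - 179*L(-19) = √(-99 + 122) - 179*(5 + 21*(-19)) = √23 - 179*(5 - 399) = √23 - 179*(-394) = √23 + 70526 = 70526 + √23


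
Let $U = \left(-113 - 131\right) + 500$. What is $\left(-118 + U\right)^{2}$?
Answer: $19044$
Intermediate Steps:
$U = 256$ ($U = -244 + 500 = 256$)
$\left(-118 + U\right)^{2} = \left(-118 + 256\right)^{2} = 138^{2} = 19044$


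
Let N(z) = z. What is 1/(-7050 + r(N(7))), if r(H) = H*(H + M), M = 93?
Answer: -1/6350 ≈ -0.00015748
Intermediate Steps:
r(H) = H*(93 + H) (r(H) = H*(H + 93) = H*(93 + H))
1/(-7050 + r(N(7))) = 1/(-7050 + 7*(93 + 7)) = 1/(-7050 + 7*100) = 1/(-7050 + 700) = 1/(-6350) = -1/6350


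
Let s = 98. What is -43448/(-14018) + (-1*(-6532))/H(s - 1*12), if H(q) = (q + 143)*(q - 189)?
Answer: 466621200/165321283 ≈ 2.8225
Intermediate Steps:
H(q) = (-189 + q)*(143 + q) (H(q) = (143 + q)*(-189 + q) = (-189 + q)*(143 + q))
-43448/(-14018) + (-1*(-6532))/H(s - 1*12) = -43448/(-14018) + (-1*(-6532))/(-27027 + (98 - 1*12)² - 46*(98 - 1*12)) = -43448*(-1/14018) + 6532/(-27027 + (98 - 12)² - 46*(98 - 12)) = 21724/7009 + 6532/(-27027 + 86² - 46*86) = 21724/7009 + 6532/(-27027 + 7396 - 3956) = 21724/7009 + 6532/(-23587) = 21724/7009 + 6532*(-1/23587) = 21724/7009 - 6532/23587 = 466621200/165321283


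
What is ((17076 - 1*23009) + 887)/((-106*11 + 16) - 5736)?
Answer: 2523/3443 ≈ 0.73279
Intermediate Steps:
((17076 - 1*23009) + 887)/((-106*11 + 16) - 5736) = ((17076 - 23009) + 887)/((-1166 + 16) - 5736) = (-5933 + 887)/(-1150 - 5736) = -5046/(-6886) = -5046*(-1/6886) = 2523/3443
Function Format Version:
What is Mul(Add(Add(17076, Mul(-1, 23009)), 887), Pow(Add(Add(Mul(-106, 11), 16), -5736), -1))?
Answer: Rational(2523, 3443) ≈ 0.73279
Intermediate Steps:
Mul(Add(Add(17076, Mul(-1, 23009)), 887), Pow(Add(Add(Mul(-106, 11), 16), -5736), -1)) = Mul(Add(Add(17076, -23009), 887), Pow(Add(Add(-1166, 16), -5736), -1)) = Mul(Add(-5933, 887), Pow(Add(-1150, -5736), -1)) = Mul(-5046, Pow(-6886, -1)) = Mul(-5046, Rational(-1, 6886)) = Rational(2523, 3443)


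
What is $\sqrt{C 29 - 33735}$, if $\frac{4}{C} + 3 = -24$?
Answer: $\frac{i \sqrt{2732883}}{9} \approx 183.68 i$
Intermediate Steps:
$C = - \frac{4}{27}$ ($C = \frac{4}{-3 - 24} = \frac{4}{-27} = 4 \left(- \frac{1}{27}\right) = - \frac{4}{27} \approx -0.14815$)
$\sqrt{C 29 - 33735} = \sqrt{\left(- \frac{4}{27}\right) 29 - 33735} = \sqrt{- \frac{116}{27} - 33735} = \sqrt{- \frac{910961}{27}} = \frac{i \sqrt{2732883}}{9}$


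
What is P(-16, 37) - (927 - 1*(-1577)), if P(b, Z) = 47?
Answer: -2457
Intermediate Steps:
P(-16, 37) - (927 - 1*(-1577)) = 47 - (927 - 1*(-1577)) = 47 - (927 + 1577) = 47 - 1*2504 = 47 - 2504 = -2457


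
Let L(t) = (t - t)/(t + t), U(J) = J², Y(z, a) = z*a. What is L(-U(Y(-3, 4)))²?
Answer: 0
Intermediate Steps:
Y(z, a) = a*z
L(t) = 0 (L(t) = 0/((2*t)) = 0*(1/(2*t)) = 0)
L(-U(Y(-3, 4)))² = 0² = 0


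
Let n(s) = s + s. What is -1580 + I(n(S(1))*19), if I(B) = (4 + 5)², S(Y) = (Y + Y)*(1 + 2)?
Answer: -1499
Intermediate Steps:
S(Y) = 6*Y (S(Y) = (2*Y)*3 = 6*Y)
n(s) = 2*s
I(B) = 81 (I(B) = 9² = 81)
-1580 + I(n(S(1))*19) = -1580 + 81 = -1499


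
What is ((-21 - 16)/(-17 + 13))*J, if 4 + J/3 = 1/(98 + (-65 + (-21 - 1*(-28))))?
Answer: -17649/160 ≈ -110.31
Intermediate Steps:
J = -477/40 (J = -12 + 3/(98 + (-65 + (-21 - 1*(-28)))) = -12 + 3/(98 + (-65 + (-21 + 28))) = -12 + 3/(98 + (-65 + 7)) = -12 + 3/(98 - 58) = -12 + 3/40 = -477/40 ≈ -11.925)
((-21 - 16)/(-17 + 13))*J = ((-21 - 16)/(-17 + 13))*(-477/40) = -37/(-4)*(-477/40) = -37*(-1/4)*(-477/40) = (37/4)*(-477/40) = -17649/160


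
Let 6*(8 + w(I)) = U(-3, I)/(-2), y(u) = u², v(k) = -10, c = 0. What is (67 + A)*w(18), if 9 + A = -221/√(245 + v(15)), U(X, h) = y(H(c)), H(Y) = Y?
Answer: -464 + 1768*√235/235 ≈ -348.67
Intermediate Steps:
U(X, h) = 0 (U(X, h) = 0² = 0)
w(I) = -8 (w(I) = -8 + (0/(-2))/6 = -8 + (0*(-½))/6 = -8 + (⅙)*0 = -8 + 0 = -8)
A = -9 - 221*√235/235 (A = -9 - 221/√(245 - 10) = -9 - 221*√235/235 ≈ -23.416)
(67 + A)*w(18) = (67 + (-9 - 221*√235/235))*(-8) = (58 - 221*√235/235)*(-8) = -464 + 1768*√235/235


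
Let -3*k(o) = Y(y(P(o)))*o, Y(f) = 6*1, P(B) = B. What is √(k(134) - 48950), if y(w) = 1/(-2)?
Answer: I*√49218 ≈ 221.85*I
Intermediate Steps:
y(w) = -½
Y(f) = 6
k(o) = -2*o
√(k(134) - 48950) = √(-2*134 - 48950) = √(-268 - 48950) = √(-49218) = I*√49218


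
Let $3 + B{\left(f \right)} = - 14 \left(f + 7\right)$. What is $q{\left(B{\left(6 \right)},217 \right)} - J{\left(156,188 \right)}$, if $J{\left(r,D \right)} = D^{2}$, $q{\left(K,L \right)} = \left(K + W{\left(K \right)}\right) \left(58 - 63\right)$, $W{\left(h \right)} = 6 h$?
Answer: $-28869$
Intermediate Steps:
$B{\left(f \right)} = -101 - 14 f$ ($B{\left(f \right)} = -3 - 14 \left(f + 7\right) = -3 - 14 \left(7 + f\right) = -3 - \left(98 + 14 f\right) = -101 - 14 f$)
$q{\left(K,L \right)} = - 35 K$ ($q{\left(K,L \right)} = \left(K + 6 K\right) \left(58 - 63\right) = 7 K \left(-5\right) = - 35 K$)
$q{\left(B{\left(6 \right)},217 \right)} - J{\left(156,188 \right)} = - 35 \left(-101 - 84\right) - 188^{2} = - 35 \left(-101 - 84\right) - 35344 = \left(-35\right) \left(-185\right) - 35344 = 6475 - 35344 = -28869$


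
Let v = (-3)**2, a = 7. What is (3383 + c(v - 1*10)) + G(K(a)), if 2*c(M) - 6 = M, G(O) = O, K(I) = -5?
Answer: 6761/2 ≈ 3380.5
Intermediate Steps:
v = 9
c(M) = 3 + M/2
(3383 + c(v - 1*10)) + G(K(a)) = (3383 + (3 + (9 - 1*10)/2)) - 5 = (3383 + (3 + (9 - 10)/2)) - 5 = (3383 + (3 + (1/2)*(-1))) - 5 = (3383 + (3 - 1/2)) - 5 = (3383 + 5/2) - 5 = 6771/2 - 5 = 6761/2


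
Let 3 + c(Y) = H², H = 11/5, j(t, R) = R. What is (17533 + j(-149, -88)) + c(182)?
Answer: 436171/25 ≈ 17447.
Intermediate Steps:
H = 11/5 (H = 11*(⅕) = 11/5 ≈ 2.2000)
c(Y) = 46/25 (c(Y) = -3 + (11/5)² = -3 + 121/25 = 46/25)
(17533 + j(-149, -88)) + c(182) = (17533 - 88) + 46/25 = 17445 + 46/25 = 436171/25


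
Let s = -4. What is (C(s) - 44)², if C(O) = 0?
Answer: 1936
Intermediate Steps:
(C(s) - 44)² = (0 - 44)² = (-44)² = 1936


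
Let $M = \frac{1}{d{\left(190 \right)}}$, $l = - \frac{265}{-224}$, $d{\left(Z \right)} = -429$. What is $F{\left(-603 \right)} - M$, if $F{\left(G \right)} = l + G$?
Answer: $- \frac{57831979}{96096} \approx -601.81$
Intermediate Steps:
$l = \frac{265}{224}$ ($l = \left(-265\right) \left(- \frac{1}{224}\right) = \frac{265}{224} \approx 1.183$)
$F{\left(G \right)} = \frac{265}{224} + G$
$M = - \frac{1}{429}$ ($M = \frac{1}{-429} = - \frac{1}{429} \approx -0.002331$)
$F{\left(-603 \right)} - M = \left(\frac{265}{224} - 603\right) - - \frac{1}{429} = - \frac{134807}{224} + \frac{1}{429} = - \frac{57831979}{96096}$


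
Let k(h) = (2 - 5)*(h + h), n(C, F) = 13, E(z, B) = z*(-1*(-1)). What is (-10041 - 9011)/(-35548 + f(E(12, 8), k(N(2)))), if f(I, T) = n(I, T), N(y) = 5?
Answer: 19052/35535 ≈ 0.53615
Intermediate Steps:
E(z, B) = z (E(z, B) = z*1 = z)
k(h) = -6*h
f(I, T) = 13
(-10041 - 9011)/(-35548 + f(E(12, 8), k(N(2)))) = (-10041 - 9011)/(-35548 + 13) = -19052/(-35535) = -19052*(-1/35535) = 19052/35535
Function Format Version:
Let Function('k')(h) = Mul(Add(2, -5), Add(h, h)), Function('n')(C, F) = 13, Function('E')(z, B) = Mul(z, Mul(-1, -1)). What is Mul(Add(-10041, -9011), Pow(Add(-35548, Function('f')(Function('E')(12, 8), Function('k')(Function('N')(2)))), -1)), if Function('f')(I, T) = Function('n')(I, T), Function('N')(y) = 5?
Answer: Rational(19052, 35535) ≈ 0.53615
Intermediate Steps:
Function('E')(z, B) = z (Function('E')(z, B) = Mul(z, 1) = z)
Function('k')(h) = Mul(-6, h) (Function('k')(h) = Mul(-3, Mul(2, h)) = Mul(-6, h))
Function('f')(I, T) = 13
Mul(Add(-10041, -9011), Pow(Add(-35548, Function('f')(Function('E')(12, 8), Function('k')(Function('N')(2)))), -1)) = Mul(Add(-10041, -9011), Pow(Add(-35548, 13), -1)) = Mul(-19052, Pow(-35535, -1)) = Mul(-19052, Rational(-1, 35535)) = Rational(19052, 35535)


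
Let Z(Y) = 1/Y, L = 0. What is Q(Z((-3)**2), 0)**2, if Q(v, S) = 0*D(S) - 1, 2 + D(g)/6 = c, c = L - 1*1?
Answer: 1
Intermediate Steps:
c = -1 (c = 0 - 1*1 = 0 - 1 = -1)
D(g) = -18 (D(g) = -12 + 6*(-1) = -12 - 6 = -18)
Q(v, S) = -1 (Q(v, S) = 0*(-18) - 1 = 0 - 1 = -1)
Q(Z((-3)**2), 0)**2 = (-1)**2 = 1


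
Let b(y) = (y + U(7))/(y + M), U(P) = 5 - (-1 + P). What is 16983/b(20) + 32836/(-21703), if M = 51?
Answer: 26168701595/412357 ≈ 63461.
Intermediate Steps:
U(P) = 6 - P (U(P) = 5 + (1 - P) = 6 - P)
b(y) = (-1 + y)/(51 + y) (b(y) = (y + (6 - 1*7))/(y + 51) = (y + (6 - 7))/(51 + y) = (y - 1)/(51 + y) = (-1 + y)/(51 + y))
16983/b(20) + 32836/(-21703) = 16983/(((-1 + 20)/(51 + 20))) + 32836/(-21703) = 16983/((19/71)) + 32836*(-1/21703) = 16983/(((1/71)*19)) - 32836/21703 = 16983/(19/71) - 32836/21703 = 16983*(71/19) - 32836/21703 = 1205793/19 - 32836/21703 = 26168701595/412357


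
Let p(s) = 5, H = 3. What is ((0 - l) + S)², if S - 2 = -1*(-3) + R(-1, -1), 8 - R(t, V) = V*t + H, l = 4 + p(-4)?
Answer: 0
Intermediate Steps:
l = 9 (l = 4 + 5 = 9)
R(t, V) = 5 - V*t (R(t, V) = 8 - (V*t + 3) = 8 - (3 + V*t) = 8 + (-3 - V*t) = 5 - V*t)
S = 9 (S = 2 + (-1*(-3) + (5 - 1*(-1)*(-1))) = 2 + (3 + (5 - 1)) = 2 + (3 + 4) = 2 + 7 = 9)
((0 - l) + S)² = ((0 - 1*9) + 9)² = ((0 - 9) + 9)² = (-9 + 9)² = 0² = 0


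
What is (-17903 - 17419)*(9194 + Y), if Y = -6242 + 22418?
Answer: -896119140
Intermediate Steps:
Y = 16176
(-17903 - 17419)*(9194 + Y) = (-17903 - 17419)*(9194 + 16176) = -35322*25370 = -896119140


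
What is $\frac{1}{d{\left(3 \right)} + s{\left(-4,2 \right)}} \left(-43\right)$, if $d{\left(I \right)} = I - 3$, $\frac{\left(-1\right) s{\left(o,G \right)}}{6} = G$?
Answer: $\frac{43}{12} \approx 3.5833$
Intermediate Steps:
$s{\left(o,G \right)} = - 6 G$
$d{\left(I \right)} = -3 + I$
$\frac{1}{d{\left(3 \right)} + s{\left(-4,2 \right)}} \left(-43\right) = \frac{1}{\left(-3 + 3\right) - 12} \left(-43\right) = \frac{1}{0 - 12} \left(-43\right) = \frac{1}{-12} \left(-43\right) = \left(- \frac{1}{12}\right) \left(-43\right) = \frac{43}{12}$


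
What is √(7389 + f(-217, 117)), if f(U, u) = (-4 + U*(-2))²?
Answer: √192289 ≈ 438.51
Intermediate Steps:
f(U, u) = (-4 - 2*U)²
√(7389 + f(-217, 117)) = √(7389 + 4*(2 - 217)²) = √(7389 + 4*(-215)²) = √(7389 + 4*46225) = √(7389 + 184900) = √192289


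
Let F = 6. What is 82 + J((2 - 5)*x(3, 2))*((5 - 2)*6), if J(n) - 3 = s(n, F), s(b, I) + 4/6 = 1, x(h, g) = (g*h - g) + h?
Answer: 142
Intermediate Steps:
x(h, g) = h - g + g*h (x(h, g) = (-g + g*h) + h = h - g + g*h)
s(b, I) = 1/3 (s(b, I) = -2/3 + 1 = 1/3)
J(n) = 10/3 (J(n) = 3 + 1/3 = 10/3)
82 + J((2 - 5)*x(3, 2))*((5 - 2)*6) = 82 + 10*((5 - 2)*6)/3 = 82 + 10*(3*6)/3 = 82 + (10/3)*18 = 82 + 60 = 142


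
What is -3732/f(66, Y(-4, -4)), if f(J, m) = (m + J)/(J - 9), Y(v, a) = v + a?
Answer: -106362/29 ≈ -3667.7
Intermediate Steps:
Y(v, a) = a + v
f(J, m) = (J + m)/(-9 + J)
-3732/f(66, Y(-4, -4)) = -3732*(-9 + 66)/(66 + (-4 - 4)) = -3732*57/(66 - 8) = -3732/((1/57)*58) = -3732/58/57 = -3732*57/58 = -106362/29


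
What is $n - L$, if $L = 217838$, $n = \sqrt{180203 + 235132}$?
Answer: $-217838 + \sqrt{415335} \approx -2.1719 \cdot 10^{5}$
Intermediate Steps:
$n = \sqrt{415335} \approx 644.46$
$n - L = \sqrt{415335} - 217838 = -217838 + \sqrt{415335}$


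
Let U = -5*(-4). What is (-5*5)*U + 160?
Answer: -340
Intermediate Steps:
U = 20
(-5*5)*U + 160 = -5*5*20 + 160 = -25*20 + 160 = -500 + 160 = -340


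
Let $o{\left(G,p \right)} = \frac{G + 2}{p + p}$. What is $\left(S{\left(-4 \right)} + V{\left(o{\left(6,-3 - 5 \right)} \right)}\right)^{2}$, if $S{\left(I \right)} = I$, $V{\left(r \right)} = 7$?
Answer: $9$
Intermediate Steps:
$o{\left(G,p \right)} = \frac{2 + G}{2 p}$
$\left(S{\left(-4 \right)} + V{\left(o{\left(6,-3 - 5 \right)} \right)}\right)^{2} = \left(-4 + 7\right)^{2} = 3^{2} = 9$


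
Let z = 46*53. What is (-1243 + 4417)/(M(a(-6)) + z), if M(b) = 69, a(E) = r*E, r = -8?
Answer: 138/109 ≈ 1.2661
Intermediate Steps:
a(E) = -8*E
z = 2438
(-1243 + 4417)/(M(a(-6)) + z) = (-1243 + 4417)/(69 + 2438) = 3174/2507 = 3174*(1/2507) = 138/109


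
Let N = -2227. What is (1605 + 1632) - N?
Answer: 5464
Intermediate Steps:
(1605 + 1632) - N = (1605 + 1632) - 1*(-2227) = 3237 + 2227 = 5464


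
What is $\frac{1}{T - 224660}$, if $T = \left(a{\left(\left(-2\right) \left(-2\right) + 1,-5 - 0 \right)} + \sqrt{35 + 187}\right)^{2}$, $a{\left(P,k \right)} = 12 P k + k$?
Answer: $- \frac{131413}{17186770369} + \frac{610 \sqrt{222}}{17186770369} \approx -7.1173 \cdot 10^{-6}$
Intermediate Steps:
$a{\left(P,k \right)} = k + 12 P k$ ($a{\left(P,k \right)} = 12 P k + k = k + 12 P k$)
$T = \left(-305 + \sqrt{222}\right)^{2}$ ($T = \left(\left(-5 - 0\right) \left(1 + 12 \left(\left(-2\right) \left(-2\right) + 1\right)\right) + \sqrt{35 + 187}\right)^{2} = \left(\left(-5 + 0\right) \left(1 + 12 \left(4 + 1\right)\right) + \sqrt{222}\right)^{2} = \left(- 5 \left(1 + 12 \cdot 5\right) + \sqrt{222}\right)^{2} = \left(- 5 \left(1 + 60\right) + \sqrt{222}\right)^{2} = \left(\left(-5\right) 61 + \sqrt{222}\right)^{2} = \left(-305 + \sqrt{222}\right)^{2} \approx 84158.0$)
$\frac{1}{T - 224660} = \frac{1}{\left(305 - \sqrt{222}\right)^{2} - 224660} = \frac{1}{-224660 + \left(305 - \sqrt{222}\right)^{2}}$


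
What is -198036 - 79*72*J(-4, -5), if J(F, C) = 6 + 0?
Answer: -232164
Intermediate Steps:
J(F, C) = 6
-198036 - 79*72*J(-4, -5) = -198036 - 79*72*6 = -198036 - 5688*6 = -198036 - 1*34128 = -198036 - 34128 = -232164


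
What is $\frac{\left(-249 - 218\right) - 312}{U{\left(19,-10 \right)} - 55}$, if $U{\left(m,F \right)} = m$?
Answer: $\frac{779}{36} \approx 21.639$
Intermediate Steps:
$\frac{\left(-249 - 218\right) - 312}{U{\left(19,-10 \right)} - 55} = \frac{\left(-249 - 218\right) - 312}{19 - 55} = \frac{\left(-249 - 218\right) - 312}{-36} = \left(-467 - 312\right) \left(- \frac{1}{36}\right) = \left(-779\right) \left(- \frac{1}{36}\right) = \frac{779}{36}$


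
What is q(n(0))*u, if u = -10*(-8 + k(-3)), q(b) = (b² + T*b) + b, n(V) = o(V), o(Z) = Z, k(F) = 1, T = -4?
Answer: 0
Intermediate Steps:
n(V) = V
q(b) = b² - 3*b (q(b) = (b² - 4*b) + b = b² - 3*b)
u = 70 (u = -10*(-8 + 1) = -10*(-7) = 70)
q(n(0))*u = (0*(-3 + 0))*70 = (0*(-3))*70 = 0*70 = 0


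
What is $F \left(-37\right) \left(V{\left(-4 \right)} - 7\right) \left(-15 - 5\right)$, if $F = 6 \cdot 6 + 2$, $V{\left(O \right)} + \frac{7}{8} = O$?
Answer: $-333925$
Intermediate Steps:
$V{\left(O \right)} = - \frac{7}{8} + O$
$F = 38$ ($F = 36 + 2 = 38$)
$F \left(-37\right) \left(V{\left(-4 \right)} - 7\right) \left(-15 - 5\right) = 38 \left(-37\right) \left(\left(- \frac{7}{8} - 4\right) - 7\right) \left(-15 - 5\right) = - 1406 \left(- \frac{39}{8} - 7\right) \left(-20\right) = - 1406 \left(\left(- \frac{95}{8}\right) \left(-20\right)\right) = \left(-1406\right) \frac{475}{2} = -333925$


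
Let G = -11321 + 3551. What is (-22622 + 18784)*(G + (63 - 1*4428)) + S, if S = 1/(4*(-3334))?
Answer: 621112597679/13336 ≈ 4.6574e+7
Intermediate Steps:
G = -7770
S = -1/13336 (S = 1/(-13336) = -1/13336 ≈ -7.4985e-5)
(-22622 + 18784)*(G + (63 - 1*4428)) + S = (-22622 + 18784)*(-7770 + (63 - 1*4428)) - 1/13336 = -3838*(-7770 + (63 - 4428)) - 1/13336 = -3838*(-7770 - 4365) - 1/13336 = -3838*(-12135) - 1/13336 = 46574130 - 1/13336 = 621112597679/13336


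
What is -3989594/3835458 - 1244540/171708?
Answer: -227434421078/27440784261 ≈ -8.2882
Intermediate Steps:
-3989594/3835458 - 1244540/171708 = -3989594*1/3835458 - 1244540*1/171708 = -1994797/1917729 - 311135/42927 = -227434421078/27440784261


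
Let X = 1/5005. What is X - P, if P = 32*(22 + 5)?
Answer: -4324319/5005 ≈ -864.00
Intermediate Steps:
X = 1/5005 ≈ 0.00019980
P = 864 (P = 32*27 = 864)
X - P = 1/5005 - 1*864 = 1/5005 - 864 = -4324319/5005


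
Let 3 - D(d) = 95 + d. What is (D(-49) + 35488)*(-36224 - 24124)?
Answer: -2139034860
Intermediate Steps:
D(d) = -92 - d (D(d) = 3 - (95 + d) = 3 + (-95 - d) = -92 - d)
(D(-49) + 35488)*(-36224 - 24124) = ((-92 - 1*(-49)) + 35488)*(-36224 - 24124) = ((-92 + 49) + 35488)*(-60348) = (-43 + 35488)*(-60348) = 35445*(-60348) = -2139034860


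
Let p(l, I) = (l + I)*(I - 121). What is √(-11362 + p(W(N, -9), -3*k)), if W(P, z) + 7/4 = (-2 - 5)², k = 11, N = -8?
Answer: I*√54226/2 ≈ 116.43*I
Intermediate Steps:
W(P, z) = 189/4 (W(P, z) = -7/4 + (-2 - 5)² = -7/4 + (-7)² = -7/4 + 49 = 189/4)
p(l, I) = (-121 + I)*(I + l) (p(l, I) = (I + l)*(-121 + I) = (-121 + I)*(I + l))
√(-11362 + p(W(N, -9), -3*k)) = √(-11362 + ((-3*11)² - (-363)*11 - 121*189/4 - 3*11*(189/4))) = √(-11362 + ((-33)² - 121*(-33) - 22869/4 - 33*189/4)) = √(-11362 + (1089 + 3993 - 22869/4 - 6237/4)) = √(-11362 - 4389/2) = √(-27113/2) = I*√54226/2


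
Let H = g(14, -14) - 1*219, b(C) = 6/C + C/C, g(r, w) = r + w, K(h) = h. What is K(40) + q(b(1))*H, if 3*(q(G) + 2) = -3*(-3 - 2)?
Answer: -617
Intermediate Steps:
b(C) = 1 + 6/C (b(C) = 6/C + 1 = 1 + 6/C)
q(G) = 3 (q(G) = -2 + (-3*(-3 - 2))/3 = -2 + (-3*(-5))/3 = -2 + (⅓)*15 = -2 + 5 = 3)
H = -219 (H = (14 - 14) - 1*219 = 0 - 219 = -219)
K(40) + q(b(1))*H = 40 + 3*(-219) = 40 - 657 = -617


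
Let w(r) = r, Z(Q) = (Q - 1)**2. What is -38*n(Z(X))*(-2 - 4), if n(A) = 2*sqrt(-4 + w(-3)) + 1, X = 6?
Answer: 228 + 456*I*sqrt(7) ≈ 228.0 + 1206.5*I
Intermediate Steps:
Z(Q) = (-1 + Q)**2
n(A) = 1 + 2*I*sqrt(7) (n(A) = 2*sqrt(-4 - 3) + 1 = 2*sqrt(-7) + 1 = 2*(I*sqrt(7)) + 1 = 2*I*sqrt(7) + 1 = 1 + 2*I*sqrt(7))
-38*n(Z(X))*(-2 - 4) = -38*(1 + 2*I*sqrt(7))*(-2 - 4) = -38*(1 + 2*I*sqrt(7))*(-6) = -38*(-6 - 12*I*sqrt(7)) = 228 + 456*I*sqrt(7)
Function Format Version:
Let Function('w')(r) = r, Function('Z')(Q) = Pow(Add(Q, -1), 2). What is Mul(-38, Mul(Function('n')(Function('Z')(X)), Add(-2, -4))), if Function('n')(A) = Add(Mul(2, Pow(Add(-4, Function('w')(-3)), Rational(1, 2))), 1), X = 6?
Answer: Add(228, Mul(456, I, Pow(7, Rational(1, 2)))) ≈ Add(228.00, Mul(1206.5, I))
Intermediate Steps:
Function('Z')(Q) = Pow(Add(-1, Q), 2)
Function('n')(A) = Add(1, Mul(2, I, Pow(7, Rational(1, 2)))) (Function('n')(A) = Add(Mul(2, Pow(Add(-4, -3), Rational(1, 2))), 1) = Add(Mul(2, Pow(-7, Rational(1, 2))), 1) = Add(Mul(2, Mul(I, Pow(7, Rational(1, 2)))), 1) = Add(Mul(2, I, Pow(7, Rational(1, 2))), 1) = Add(1, Mul(2, I, Pow(7, Rational(1, 2)))))
Mul(-38, Mul(Function('n')(Function('Z')(X)), Add(-2, -4))) = Mul(-38, Mul(Add(1, Mul(2, I, Pow(7, Rational(1, 2)))), Add(-2, -4))) = Mul(-38, Mul(Add(1, Mul(2, I, Pow(7, Rational(1, 2)))), -6)) = Mul(-38, Add(-6, Mul(-12, I, Pow(7, Rational(1, 2))))) = Add(228, Mul(456, I, Pow(7, Rational(1, 2))))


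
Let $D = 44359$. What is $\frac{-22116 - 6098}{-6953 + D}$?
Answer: $- \frac{14107}{18703} \approx -0.75426$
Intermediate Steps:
$\frac{-22116 - 6098}{-6953 + D} = \frac{-22116 - 6098}{-6953 + 44359} = - \frac{28214}{37406} = \left(-28214\right) \frac{1}{37406} = - \frac{14107}{18703}$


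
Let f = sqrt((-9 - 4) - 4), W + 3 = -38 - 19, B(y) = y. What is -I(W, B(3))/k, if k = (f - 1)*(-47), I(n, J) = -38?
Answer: 19/423 + 19*I*sqrt(17)/423 ≈ 0.044917 + 0.1852*I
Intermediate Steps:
W = -60 (W = -3 + (-38 - 19) = -3 - 57 = -60)
f = I*sqrt(17) (f = sqrt(-13 - 4) = sqrt(-17) = I*sqrt(17) ≈ 4.1231*I)
k = 47 - 47*I*sqrt(17) (k = (I*sqrt(17) - 1)*(-47) = (-1 + I*sqrt(17))*(-47) = 47 - 47*I*sqrt(17) ≈ 47.0 - 193.79*I)
-I(W, B(3))/k = -(-38)/(47 - 47*I*sqrt(17)) = 38/(47 - 47*I*sqrt(17))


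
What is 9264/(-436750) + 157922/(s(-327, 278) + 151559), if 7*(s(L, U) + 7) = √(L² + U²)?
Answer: 250883298777649144/245766265908550125 - 1105454*√184213/1125432242283 ≈ 1.0204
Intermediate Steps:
s(L, U) = -7 + √(L² + U²)/7
9264/(-436750) + 157922/(s(-327, 278) + 151559) = 9264/(-436750) + 157922/((-7 + √((-327)² + 278²)/7) + 151559) = 9264*(-1/436750) + 157922/((-7 + √(106929 + 77284)/7) + 151559) = -4632/218375 + 157922/((-7 + √184213/7) + 151559) = -4632/218375 + 157922/(151552 + √184213/7)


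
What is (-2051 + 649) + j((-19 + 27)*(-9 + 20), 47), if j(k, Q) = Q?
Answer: -1355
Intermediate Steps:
(-2051 + 649) + j((-19 + 27)*(-9 + 20), 47) = (-2051 + 649) + 47 = -1402 + 47 = -1355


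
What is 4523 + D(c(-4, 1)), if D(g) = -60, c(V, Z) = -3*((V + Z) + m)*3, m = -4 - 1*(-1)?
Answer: 4463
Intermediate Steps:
m = -3 (m = -4 + 1 = -3)
c(V, Z) = 27 - 9*V - 9*Z (c(V, Z) = -3*((V + Z) - 3)*3 = -3*(-3 + V + Z)*3 = (9 - 3*V - 3*Z)*3 = 27 - 9*V - 9*Z)
4523 + D(c(-4, 1)) = 4523 - 60 = 4463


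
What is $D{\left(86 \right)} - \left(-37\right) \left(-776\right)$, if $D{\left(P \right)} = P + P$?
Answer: $-28540$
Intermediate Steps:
$D{\left(P \right)} = 2 P$
$D{\left(86 \right)} - \left(-37\right) \left(-776\right) = 2 \cdot 86 - \left(-37\right) \left(-776\right) = 172 - 28712 = -28540$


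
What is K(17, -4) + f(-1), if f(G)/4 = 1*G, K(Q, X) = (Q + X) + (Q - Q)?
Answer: 9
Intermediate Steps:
K(Q, X) = Q + X (K(Q, X) = (Q + X) + 0 = Q + X)
f(G) = 4*G (f(G) = 4*(1*G) = 4*G)
K(17, -4) + f(-1) = (17 - 4) + 4*(-1) = 13 - 4 = 9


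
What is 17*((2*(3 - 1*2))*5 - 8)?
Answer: 34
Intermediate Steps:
17*((2*(3 - 1*2))*5 - 8) = 17*((2*(3 - 2))*5 - 8) = 17*((2*1)*5 - 8) = 17*(2*5 - 8) = 17*(10 - 8) = 17*2 = 34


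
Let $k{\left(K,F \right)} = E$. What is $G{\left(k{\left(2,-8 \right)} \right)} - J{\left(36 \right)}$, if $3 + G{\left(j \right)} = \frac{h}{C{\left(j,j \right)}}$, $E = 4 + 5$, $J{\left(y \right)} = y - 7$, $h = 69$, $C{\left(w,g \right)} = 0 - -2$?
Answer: $\frac{5}{2} \approx 2.5$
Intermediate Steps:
$C{\left(w,g \right)} = 2$ ($C{\left(w,g \right)} = 0 + 2 = 2$)
$J{\left(y \right)} = -7 + y$
$E = 9$
$k{\left(K,F \right)} = 9$
$G{\left(j \right)} = \frac{63}{2}$ ($G{\left(j \right)} = -3 + \frac{69}{2} = \frac{63}{2}$)
$G{\left(k{\left(2,-8 \right)} \right)} - J{\left(36 \right)} = \frac{63}{2} - \left(-7 + 36\right) = \frac{63}{2} - 29 = \frac{5}{2}$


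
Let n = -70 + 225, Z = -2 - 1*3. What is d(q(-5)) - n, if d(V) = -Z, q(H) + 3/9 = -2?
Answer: -150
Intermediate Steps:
q(H) = -7/3 (q(H) = -1/3 - 2 = -7/3)
Z = -5 (Z = -2 - 3 = -5)
d(V) = 5 (d(V) = -1*(-5) = 5)
n = 155
d(q(-5)) - n = 5 - 1*155 = 5 - 155 = -150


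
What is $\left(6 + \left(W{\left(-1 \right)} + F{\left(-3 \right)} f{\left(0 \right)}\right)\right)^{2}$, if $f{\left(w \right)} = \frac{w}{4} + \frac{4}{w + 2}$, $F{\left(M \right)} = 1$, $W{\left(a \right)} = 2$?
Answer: $100$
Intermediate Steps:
$f{\left(w \right)} = \frac{4}{2 + w} + \frac{w}{4}$ ($f{\left(w \right)} = w \frac{1}{4} + \frac{4}{2 + w} = \frac{w}{4} + \frac{4}{2 + w} = \frac{4}{2 + w} + \frac{w}{4}$)
$\left(6 + \left(W{\left(-1 \right)} + F{\left(-3 \right)} f{\left(0 \right)}\right)\right)^{2} = \left(6 + \left(2 + 1 \frac{16 + 0^{2} + 2 \cdot 0}{4 \left(2 + 0\right)}\right)\right)^{2} = \left(6 + \left(2 + 1 \frac{16 + 0 + 0}{4 \cdot 2}\right)\right)^{2} = \left(6 + \left(2 + 1 \cdot \frac{1}{4} \cdot \frac{1}{2} \cdot 16\right)\right)^{2} = \left(6 + \left(2 + 1 \cdot 2\right)\right)^{2} = \left(6 + \left(2 + 2\right)\right)^{2} = \left(6 + 4\right)^{2} = 10^{2} = 100$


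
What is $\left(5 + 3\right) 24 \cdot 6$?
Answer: $1152$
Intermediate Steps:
$\left(5 + 3\right) 24 \cdot 6 = 8 \cdot 24 \cdot 6 = 192 \cdot 6 = 1152$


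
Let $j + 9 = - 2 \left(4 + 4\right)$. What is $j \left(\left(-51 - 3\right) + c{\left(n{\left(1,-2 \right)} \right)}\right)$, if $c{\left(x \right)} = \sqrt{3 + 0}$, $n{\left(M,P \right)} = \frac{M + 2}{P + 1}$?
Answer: $1350 - 25 \sqrt{3} \approx 1306.7$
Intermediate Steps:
$n{\left(M,P \right)} = \frac{2 + M}{1 + P}$
$j = -25$ ($j = -9 - 2 \left(4 + 4\right) = -9 - 16 = -25$)
$c{\left(x \right)} = \sqrt{3}$
$j \left(\left(-51 - 3\right) + c{\left(n{\left(1,-2 \right)} \right)}\right) = - 25 \left(\left(-51 - 3\right) + \sqrt{3}\right) = - 25 \left(-54 + \sqrt{3}\right) = 1350 - 25 \sqrt{3}$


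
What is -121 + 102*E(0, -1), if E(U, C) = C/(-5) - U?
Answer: -503/5 ≈ -100.60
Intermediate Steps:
E(U, C) = -U - C/5 (E(U, C) = C*(-1/5) - U = -C/5 - U = -U - C/5)
-121 + 102*E(0, -1) = -121 + 102*(-1*0 - 1/5*(-1)) = -121 + 102*(0 + 1/5) = -121 + 102*(1/5) = -121 + 102/5 = -503/5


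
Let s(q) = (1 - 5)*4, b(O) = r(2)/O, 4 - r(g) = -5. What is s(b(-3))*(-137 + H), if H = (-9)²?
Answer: 896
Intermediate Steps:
r(g) = 9 (r(g) = 4 - 1*(-5) = 4 + 5 = 9)
b(O) = 9/O
s(q) = -16 (s(q) = -4*4 = -16)
H = 81
s(b(-3))*(-137 + H) = -16*(-137 + 81) = -16*(-56) = 896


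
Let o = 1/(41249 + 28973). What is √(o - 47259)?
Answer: I*√233040238762334/70222 ≈ 217.39*I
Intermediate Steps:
o = 1/70222 ≈ 1.4241e-5
√(o - 47259) = √(1/70222 - 47259) = √(-3318621497/70222) = I*√233040238762334/70222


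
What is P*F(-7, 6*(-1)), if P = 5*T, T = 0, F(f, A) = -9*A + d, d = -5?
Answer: 0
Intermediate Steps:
F(f, A) = -5 - 9*A (F(f, A) = -9*A - 5 = -5 - 9*A)
P = 0 (P = 5*0 = 0)
P*F(-7, 6*(-1)) = 0*(-5 - 54*(-1)) = 0*(-5 - 9*(-6)) = 0*(-5 + 54) = 0*49 = 0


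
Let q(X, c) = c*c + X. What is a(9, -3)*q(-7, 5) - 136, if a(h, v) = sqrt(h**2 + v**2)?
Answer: -136 + 54*sqrt(10) ≈ 34.763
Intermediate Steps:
q(X, c) = X + c**2 (q(X, c) = c**2 + X = X + c**2)
a(9, -3)*q(-7, 5) - 136 = sqrt(9**2 + (-3)**2)*(-7 + 5**2) - 136 = sqrt(81 + 9)*(-7 + 25) - 136 = sqrt(90)*18 - 136 = (3*sqrt(10))*18 - 136 = 54*sqrt(10) - 136 = -136 + 54*sqrt(10)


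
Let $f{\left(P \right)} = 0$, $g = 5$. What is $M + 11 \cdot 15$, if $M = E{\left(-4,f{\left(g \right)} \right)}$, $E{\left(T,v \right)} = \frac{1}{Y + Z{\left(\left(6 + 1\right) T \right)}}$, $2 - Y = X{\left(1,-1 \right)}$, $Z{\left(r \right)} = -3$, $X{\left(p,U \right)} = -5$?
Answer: $\frac{661}{4} \approx 165.25$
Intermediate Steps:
$Y = 7$ ($Y = 2 - -5 = 2 + 5 = 7$)
$E{\left(T,v \right)} = \frac{1}{4}$ ($E{\left(T,v \right)} = \frac{1}{7 - 3} = \frac{1}{4}$)
$M = \frac{1}{4} \approx 0.25$
$M + 11 \cdot 15 = \frac{1}{4} + 11 \cdot 15 = \frac{1}{4} + 165 = \frac{661}{4}$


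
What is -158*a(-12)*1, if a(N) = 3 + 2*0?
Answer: -474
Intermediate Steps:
a(N) = 3 (a(N) = 3 + 0 = 3)
-158*a(-12)*1 = -158*3*1 = -474*1 = -474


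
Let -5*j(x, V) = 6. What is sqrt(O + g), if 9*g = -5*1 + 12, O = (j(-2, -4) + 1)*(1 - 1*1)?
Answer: sqrt(7)/3 ≈ 0.88192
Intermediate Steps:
j(x, V) = -6/5 (j(x, V) = -1/5*6 = -6/5)
O = 0 (O = (-6/5 + 1)*(1 - 1*1) = -(1 - 1)/5 = -1/5*0 = 0)
g = 7/9 (g = (-5*1 + 12)/9 = (-5 + 12)/9 = (1/9)*7 = 7/9 ≈ 0.77778)
sqrt(O + g) = sqrt(0 + 7/9) = sqrt(7/9) = sqrt(7)/3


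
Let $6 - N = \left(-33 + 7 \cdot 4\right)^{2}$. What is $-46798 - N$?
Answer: $-46779$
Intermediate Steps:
$N = -19$ ($N = 6 - \left(-33 + 7 \cdot 4\right)^{2} = 6 - \left(-33 + 28\right)^{2} = 6 - \left(-5\right)^{2} = 6 - 25 = -19$)
$-46798 - N = -46798 - -19 = -46798 + 19 = -46779$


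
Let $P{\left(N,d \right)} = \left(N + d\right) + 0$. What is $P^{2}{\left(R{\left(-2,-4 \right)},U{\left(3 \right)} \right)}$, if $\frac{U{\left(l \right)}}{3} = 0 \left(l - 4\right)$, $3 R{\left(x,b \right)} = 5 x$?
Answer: $\frac{100}{9} \approx 11.111$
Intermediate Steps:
$R{\left(x,b \right)} = \frac{5 x}{3}$
$U{\left(l \right)} = 0$ ($U{\left(l \right)} = 3 \cdot 0 \left(l - 4\right) = 3 \cdot 0 \left(-4 + l\right) = 3 \cdot 0 = 0$)
$P{\left(N,d \right)} = N + d$
$P^{2}{\left(R{\left(-2,-4 \right)},U{\left(3 \right)} \right)} = \left(\frac{5}{3} \left(-2\right) + 0\right)^{2} = \left(- \frac{10}{3} + 0\right)^{2} = \left(- \frac{10}{3}\right)^{2} = \frac{100}{9}$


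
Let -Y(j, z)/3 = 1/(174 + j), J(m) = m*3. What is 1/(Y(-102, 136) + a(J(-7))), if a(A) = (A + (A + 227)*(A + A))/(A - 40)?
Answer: 1464/208091 ≈ 0.0070354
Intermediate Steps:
J(m) = 3*m
Y(j, z) = -3/(174 + j)
a(A) = (A + 2*A*(227 + A))/(-40 + A) (a(A) = (A + (227 + A)*(2*A))/(-40 + A) = (A + 2*A*(227 + A))/(-40 + A))
1/(Y(-102, 136) + a(J(-7))) = 1/(-3/(174 - 102) + (3*(-7))*(455 + 2*(3*(-7)))/(-40 + 3*(-7))) = 1/(-3/72 - 21*(455 + 2*(-21))/(-40 - 21)) = 1/(-3*1/72 - 21*(455 - 42)/(-61)) = 1/(-1/24 - 21*(-1/61)*413) = 1/(-1/24 + 8673/61) = 1/(208091/1464) = 1464/208091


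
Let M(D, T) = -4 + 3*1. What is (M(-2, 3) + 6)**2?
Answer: 25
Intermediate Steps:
M(D, T) = -1 (M(D, T) = -4 + 3 = -1)
(M(-2, 3) + 6)**2 = (-1 + 6)**2 = 5**2 = 25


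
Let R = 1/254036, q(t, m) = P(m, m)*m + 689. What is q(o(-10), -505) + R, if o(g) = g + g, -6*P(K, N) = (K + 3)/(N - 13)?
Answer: 152099102075/197385972 ≈ 770.57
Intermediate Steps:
P(K, N) = -(3 + K)/(6*(-13 + N)) (P(K, N) = -(K + 3)/(6*(N - 13)) = -(3 + K)/(6*(-13 + N)))
o(g) = 2*g
q(t, m) = 689 + m*(-3 - m)/(6*(-13 + m)) (q(t, m) = ((-3 - m)/(6*(-13 + m)))*m + 689 = m*(-3 - m)/(6*(-13 + m)) + 689 = 689 + m*(-3 - m)/(6*(-13 + m)))
R = 1/254036 ≈ 3.9365e-6
q(o(-10), -505) + R = (-53742 - 1*(-505)**2 + 4131*(-505))/(6*(-13 - 505)) + 1/254036 = (1/6)*(-53742 - 1*255025 - 2086155)/(-518) + 1/254036 = (1/6)*(-1/518)*(-53742 - 255025 - 2086155) + 1/254036 = (1/6)*(-1/518)*(-2394922) + 1/254036 = 1197461/1554 + 1/254036 = 152099102075/197385972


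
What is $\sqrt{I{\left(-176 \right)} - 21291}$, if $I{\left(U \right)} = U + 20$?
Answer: $3 i \sqrt{2383} \approx 146.45 i$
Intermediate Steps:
$I{\left(U \right)} = 20 + U$
$\sqrt{I{\left(-176 \right)} - 21291} = \sqrt{\left(20 - 176\right) - 21291} = \sqrt{-156 - 21291} = \sqrt{-21447} = 3 i \sqrt{2383}$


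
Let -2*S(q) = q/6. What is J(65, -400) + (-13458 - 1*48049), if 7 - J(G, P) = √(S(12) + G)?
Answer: -61508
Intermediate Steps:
S(q) = -q/12 (S(q) = -q/(2*6) = -q/12)
J(G, P) = 7 - √(-1 + G) (J(G, P) = 7 - √(-1/12*12 + G) = 7 - √(-1 + G))
J(65, -400) + (-13458 - 1*48049) = (7 - √(-1 + 65)) + (-13458 - 1*48049) = (7 - √64) + (-13458 - 48049) = (7 - 1*8) - 61507 = (7 - 8) - 61507 = -1 - 61507 = -61508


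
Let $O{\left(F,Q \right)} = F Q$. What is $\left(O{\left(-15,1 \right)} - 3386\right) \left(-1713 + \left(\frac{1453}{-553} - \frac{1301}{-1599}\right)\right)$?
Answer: $\frac{5157000936005}{884247} \approx 5.8321 \cdot 10^{6}$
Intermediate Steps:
$\left(O{\left(-15,1 \right)} - 3386\right) \left(-1713 + \left(\frac{1453}{-553} - \frac{1301}{-1599}\right)\right) = \left(\left(-15\right) 1 - 3386\right) \left(-1713 + \left(\frac{1453}{-553} - \frac{1301}{-1599}\right)\right) = \left(-15 - 3386\right) \left(-1713 + \left(1453 \left(- \frac{1}{553}\right) - - \frac{1301}{1599}\right)\right) = - 3401 \left(-1713 + \left(- \frac{1453}{553} + \frac{1301}{1599}\right)\right) = - 3401 \left(-1713 - \frac{1603894}{884247}\right) = \left(-3401\right) \left(- \frac{1516319005}{884247}\right) = \frac{5157000936005}{884247}$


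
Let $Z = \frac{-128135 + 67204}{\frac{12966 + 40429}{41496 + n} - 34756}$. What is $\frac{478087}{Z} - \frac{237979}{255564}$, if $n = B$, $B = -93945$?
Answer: $\frac{74244381817193559817}{272241256378572} \approx 2.7272 \cdot 10^{5}$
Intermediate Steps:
$n = -93945$
$Z = \frac{3195770019}{1822970839}$ ($Z = \frac{-128135 + 67204}{\frac{12966 + 40429}{41496 - 93945} - 34756} = - \frac{60931}{\frac{53395}{-52449} - 34756} = - \frac{60931}{53395 \left(- \frac{1}{52449}\right) - 34756} = - \frac{60931}{- \frac{53395}{52449} - 34756} = - \frac{60931}{- \frac{1822970839}{52449}} = \left(-60931\right) \left(- \frac{52449}{1822970839}\right) = \frac{3195770019}{1822970839} \approx 1.7531$)
$\frac{478087}{Z} - \frac{237979}{255564} = \frac{478087}{\frac{3195770019}{1822970839}} - \frac{237979}{255564} = 478087 \cdot \frac{1822970839}{3195770019} - \frac{237979}{255564} = \frac{871538659504993}{3195770019} - \frac{237979}{255564} = \frac{74244381817193559817}{272241256378572}$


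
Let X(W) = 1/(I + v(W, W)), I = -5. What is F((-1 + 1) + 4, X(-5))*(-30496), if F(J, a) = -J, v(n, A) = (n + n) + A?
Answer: 121984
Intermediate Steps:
v(n, A) = A + 2*n (v(n, A) = 2*n + A = A + 2*n)
X(W) = 1/(-5 + 3*W) (X(W) = 1/(-5 + (W + 2*W)) = 1/(-5 + 3*W))
F((-1 + 1) + 4, X(-5))*(-30496) = -((-1 + 1) + 4)*(-30496) = -(0 + 4)*(-30496) = -1*4*(-30496) = -4*(-30496) = 121984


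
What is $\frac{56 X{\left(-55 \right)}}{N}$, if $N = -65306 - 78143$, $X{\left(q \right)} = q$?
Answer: $\frac{3080}{143449} \approx 0.021471$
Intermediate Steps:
$N = -143449$
$\frac{56 X{\left(-55 \right)}}{N} = \frac{56 \left(-55\right)}{-143449} = \left(-3080\right) \left(- \frac{1}{143449}\right) = \frac{3080}{143449}$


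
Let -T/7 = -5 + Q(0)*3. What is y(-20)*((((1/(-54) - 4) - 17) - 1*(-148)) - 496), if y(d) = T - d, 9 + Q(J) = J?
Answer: -2431094/27 ≈ -90041.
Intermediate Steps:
Q(J) = -9 + J
T = 224 (T = -7*(-5 + (-9 + 0)*3) = -7*(-5 - 9*3) = -7*(-5 - 27) = -7*(-32) = 224)
y(d) = 224 - d
y(-20)*((((1/(-54) - 4) - 17) - 1*(-148)) - 496) = (224 - 1*(-20))*((((1/(-54) - 4) - 17) - 1*(-148)) - 496) = (224 + 20)*((((-1/54 - 4) - 17) + 148) - 496) = 244*(((-217/54 - 17) + 148) - 496) = 244*((-1135/54 + 148) - 496) = 244*(6857/54 - 496) = 244*(-19927/54) = -2431094/27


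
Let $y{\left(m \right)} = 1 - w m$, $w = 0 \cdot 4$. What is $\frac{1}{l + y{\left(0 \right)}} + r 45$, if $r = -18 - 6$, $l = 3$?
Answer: $- \frac{4319}{4} \approx -1079.8$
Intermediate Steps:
$w = 0$
$r = -24$ ($r = -18 + \left(-12 + 6\right) = -18 - 6 = -24$)
$y{\left(m \right)} = 1$ ($y{\left(m \right)} = 1 - 0 m = 1 - 0 = 1 + 0 = 1$)
$\frac{1}{l + y{\left(0 \right)}} + r 45 = \frac{1}{3 + 1} - 1080 = \frac{1}{4} - 1080 = - \frac{4319}{4}$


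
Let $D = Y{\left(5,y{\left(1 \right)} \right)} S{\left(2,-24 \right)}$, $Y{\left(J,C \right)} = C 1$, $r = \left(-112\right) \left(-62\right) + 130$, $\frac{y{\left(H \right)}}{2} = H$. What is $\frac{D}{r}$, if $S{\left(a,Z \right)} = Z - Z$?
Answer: $0$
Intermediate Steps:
$S{\left(a,Z \right)} = 0$
$y{\left(H \right)} = 2 H$
$r = 7074$ ($r = 6944 + 130 = 7074$)
$Y{\left(J,C \right)} = C$
$D = 0$ ($D = 2 \cdot 1 \cdot 0 = 2 \cdot 0 = 0$)
$\frac{D}{r} = \frac{0}{7074} = 0 \cdot \frac{1}{7074} = 0$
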